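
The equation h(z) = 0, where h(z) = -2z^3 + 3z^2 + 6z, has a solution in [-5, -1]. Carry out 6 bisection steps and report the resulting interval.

[-1.1875, -1.125]

midpoint -3: h = 63 > 0 → [-3, -1]
midpoint -2: h = 16 > 0 → [-2, -1]
midpoint -1.5: h = 4.5 > 0 → [-1.5, -1]
midpoint -1.25: h = 1.0938 > 0 → [-1.25, -1]
midpoint -1.125: h = -0.1055 < 0 → [-1.25, -1.125]
midpoint -1.1875: h = 0.4546 > 0 → [-1.1875, -1.125]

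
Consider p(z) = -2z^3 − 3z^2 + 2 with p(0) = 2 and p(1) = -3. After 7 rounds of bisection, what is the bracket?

p(0.5) = 1 > 0, so the root lies in [0.5, 1]
p(0.75) = -0.53125 < 0, so the root lies in [0.5, 0.75]
p(0.625) = 0.339844 > 0, so the root lies in [0.625, 0.75]
p(0.6875) = -0.0679 < 0, so the root lies in [0.625, 0.6875]
p(0.65625) = 0.1428 > 0, so the root lies in [0.65625, 0.6875]
p(0.671875) = 0.0392 > 0, so the root lies in [0.671875, 0.6875]
p(0.6796875) = -0.0139 < 0, so the root lies in [0.671875, 0.6796875]

[0.671875, 0.6796875]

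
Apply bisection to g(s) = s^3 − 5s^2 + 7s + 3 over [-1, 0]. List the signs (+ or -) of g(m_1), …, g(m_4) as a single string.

-+-+

m = -0.5, g(m) = -1.875 (−); new bracket [-0.5, 0]
m = -0.25, g(m) = 0.921875 (+); new bracket [-0.5, -0.25]
m = -0.375, g(m) = -0.380859 (−); new bracket [-0.375, -0.25]
m = -0.3125, g(m) = 0.2937 (+); new bracket [-0.375, -0.3125]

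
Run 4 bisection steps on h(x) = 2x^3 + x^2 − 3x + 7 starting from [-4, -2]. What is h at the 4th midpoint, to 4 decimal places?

-1.3008

x = -3 gives h = -29, negative; keep [-3, -2]
x = -2.5 gives h = -10.5, negative; keep [-2.5, -2]
x = -2.25 gives h = -3.96875, negative; keep [-2.25, -2]
x = -2.125 gives h = -1.3008, negative; keep [-2.125, -2]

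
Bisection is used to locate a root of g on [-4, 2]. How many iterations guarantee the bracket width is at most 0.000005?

21

Width after n steps is 6/2^n. Need 2^n ≥ 6/0.000005 = 1200000.
2^20 = 1048576 < 1200000 ≤ 2^21 = 2097152, so n = 21.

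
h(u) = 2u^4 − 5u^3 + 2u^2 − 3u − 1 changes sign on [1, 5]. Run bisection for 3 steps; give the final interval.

m = 3, h(m) = 35 (+); new bracket [1, 3]
m = 2, h(m) = -7 (−); new bracket [2, 3]
m = 2.5, h(m) = 4 (+); new bracket [2, 2.5]

[2, 2.5]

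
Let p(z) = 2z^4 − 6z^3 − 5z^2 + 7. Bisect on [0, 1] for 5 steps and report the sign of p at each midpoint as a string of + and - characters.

midpoint 0.5: p = 5.125 > 0 → [0.5, 1]
midpoint 0.75: p = 2.289062 > 0 → [0.75, 1]
midpoint 0.875: p = 0.324707 > 0 → [0.875, 1]
midpoint 0.9375: p = -0.7934 < 0 → [0.875, 0.9375]
midpoint 0.90625: p = -0.2232 < 0 → [0.875, 0.90625]

+++--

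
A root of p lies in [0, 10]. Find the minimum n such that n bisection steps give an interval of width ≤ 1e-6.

24

Width after n steps is 10/2^n. Need 2^n ≥ 10/1e-6 = 10000000.
2^23 = 8388608 < 10000000 ≤ 2^24 = 16777216, so n = 24.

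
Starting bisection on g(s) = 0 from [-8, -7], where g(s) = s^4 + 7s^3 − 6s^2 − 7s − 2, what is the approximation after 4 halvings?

-7.6875

g(-7.5) = -76.0625 < 0, so the root lies in [-8, -7.5]
g(-7.75) = 40.988281 > 0, so the root lies in [-7.75, -7.5]
g(-7.625) = -20.392334 < 0, so the root lies in [-7.75, -7.625]
g(-7.6875) = 9.5669 > 0, so the root lies in [-7.6875, -7.625]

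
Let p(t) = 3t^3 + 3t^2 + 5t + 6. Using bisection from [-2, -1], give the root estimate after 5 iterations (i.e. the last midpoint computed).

m = -1.5, p(m) = -4.875 (−); new bracket [-1.5, -1]
m = -1.25, p(m) = -1.421875 (−); new bracket [-1.25, -1]
m = -1.125, p(m) = -0.099609 (−); new bracket [-1.125, -1]
m = -1.0625, p(m) = 0.4758 (+); new bracket [-1.125, -1.0625]
m = -1.09375, p(m) = 0.1948 (+); new bracket [-1.125, -1.09375]

-1.09375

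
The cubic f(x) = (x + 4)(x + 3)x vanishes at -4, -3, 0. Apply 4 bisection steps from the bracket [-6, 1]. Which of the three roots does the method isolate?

0

midpoint -2.5: f = -1.875 < 0 → [-2.5, 1]
midpoint -0.75: f = -5.484375 < 0 → [-0.75, 1]
midpoint 0.125: f = 1.611328 > 0 → [-0.75, 0.125]
midpoint -0.3125: f = -3.0969 < 0 → [-0.3125, 0.125]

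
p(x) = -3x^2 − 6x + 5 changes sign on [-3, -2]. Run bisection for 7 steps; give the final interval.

m = -2.5, p(m) = 1.25 (+); new bracket [-3, -2.5]
m = -2.75, p(m) = -1.1875 (−); new bracket [-2.75, -2.5]
m = -2.625, p(m) = 0.078125 (+); new bracket [-2.75, -2.625]
m = -2.6875, p(m) = -0.543 (−); new bracket [-2.6875, -2.625]
m = -2.65625, p(m) = -0.2295 (−); new bracket [-2.65625, -2.625]
m = -2.640625, p(m) = -0.075 (−); new bracket [-2.640625, -2.625]
m = -2.6328125, p(m) = 0.0018 (+); new bracket [-2.640625, -2.6328125]

[-2.640625, -2.6328125]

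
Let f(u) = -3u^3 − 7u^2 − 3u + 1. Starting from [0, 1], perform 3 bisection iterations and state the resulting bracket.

m = 0.5, f(m) = -2.625 (−); new bracket [0, 0.5]
m = 0.25, f(m) = -0.234375 (−); new bracket [0, 0.25]
m = 0.125, f(m) = 0.509766 (+); new bracket [0.125, 0.25]

[0.125, 0.25]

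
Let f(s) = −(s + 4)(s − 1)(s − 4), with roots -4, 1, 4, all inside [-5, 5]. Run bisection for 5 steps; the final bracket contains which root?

-4

midpoint 0: f = -16 < 0 → [-5, 0]
midpoint -2.5: f = -34.125 < 0 → [-5, -2.5]
midpoint -3.75: f = -9.203125 < 0 → [-5, -3.75]
midpoint -4.375: f = 16.8809 > 0 → [-4.375, -3.75]
midpoint -4.0625: f = 2.551 > 0 → [-4.0625, -3.75]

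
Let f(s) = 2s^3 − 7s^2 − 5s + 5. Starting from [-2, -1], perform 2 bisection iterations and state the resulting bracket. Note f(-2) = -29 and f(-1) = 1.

m = -1.5, f(m) = -10 (−); new bracket [-1.5, -1]
m = -1.25, f(m) = -3.59375 (−); new bracket [-1.25, -1]

[-1.25, -1]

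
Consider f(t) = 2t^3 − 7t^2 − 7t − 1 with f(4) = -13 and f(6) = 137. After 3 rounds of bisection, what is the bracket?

[4.25, 4.5]

midpoint 5: f = 39 > 0 → [4, 5]
midpoint 4.5: f = 8 > 0 → [4, 4.5]
midpoint 4.25: f = -3.65625 < 0 → [4.25, 4.5]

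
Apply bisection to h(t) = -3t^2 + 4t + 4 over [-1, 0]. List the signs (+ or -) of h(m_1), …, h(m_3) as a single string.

+-+

midpoint -0.5: h = 1.25 > 0 → [-1, -0.5]
midpoint -0.75: h = -0.6875 < 0 → [-0.75, -0.5]
midpoint -0.625: h = 0.328125 > 0 → [-0.75, -0.625]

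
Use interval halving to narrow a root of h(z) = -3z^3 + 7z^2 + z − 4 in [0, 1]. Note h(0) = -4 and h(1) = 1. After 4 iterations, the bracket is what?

midpoint 0.5: h = -2.125 < 0 → [0.5, 1]
midpoint 0.75: h = -0.578125 < 0 → [0.75, 1]
midpoint 0.875: h = 0.224609 > 0 → [0.75, 0.875]
midpoint 0.8125: h = -0.1755 < 0 → [0.8125, 0.875]

[0.8125, 0.875]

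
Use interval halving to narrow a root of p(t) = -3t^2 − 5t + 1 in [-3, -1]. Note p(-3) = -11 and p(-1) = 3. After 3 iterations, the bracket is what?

[-2, -1.75]

midpoint -2: p = -1 < 0 → [-2, -1]
midpoint -1.5: p = 1.75 > 0 → [-2, -1.5]
midpoint -1.75: p = 0.5625 > 0 → [-2, -1.75]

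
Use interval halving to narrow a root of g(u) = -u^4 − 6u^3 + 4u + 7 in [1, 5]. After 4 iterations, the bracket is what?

[1, 1.25]

midpoint 3: g = -224 < 0 → [1, 3]
midpoint 2: g = -49 < 0 → [1, 2]
midpoint 1.5: g = -12.3125 < 0 → [1, 1.5]
midpoint 1.25: g = -2.1602 < 0 → [1, 1.25]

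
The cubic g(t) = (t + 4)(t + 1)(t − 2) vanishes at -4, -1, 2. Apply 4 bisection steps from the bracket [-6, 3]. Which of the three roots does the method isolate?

midpoint -1.5: g = 4.375 > 0 → [-6, -1.5]
midpoint -3.75: g = 3.953125 > 0 → [-6, -3.75]
midpoint -4.875: g = -23.310547 < 0 → [-4.875, -3.75]
midpoint -4.3125: g = -6.5344 < 0 → [-4.3125, -3.75]

-4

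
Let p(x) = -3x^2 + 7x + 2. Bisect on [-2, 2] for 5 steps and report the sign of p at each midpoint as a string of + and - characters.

+--+-

p(0) = 2 > 0, so the root lies in [-2, 0]
p(-1) = -8 < 0, so the root lies in [-1, 0]
p(-0.5) = -2.25 < 0, so the root lies in [-0.5, 0]
p(-0.25) = 0.0625 > 0, so the root lies in [-0.5, -0.25]
p(-0.375) = -1.0469 < 0, so the root lies in [-0.375, -0.25]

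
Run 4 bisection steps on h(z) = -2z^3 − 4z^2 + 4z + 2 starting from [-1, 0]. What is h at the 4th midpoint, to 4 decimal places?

m = -0.5, h(m) = -0.75 (−); new bracket [-0.5, 0]
m = -0.25, h(m) = 0.78125 (+); new bracket [-0.5, -0.25]
m = -0.375, h(m) = 0.042969 (+); new bracket [-0.5, -0.375]
m = -0.4375, h(m) = -0.3481 (−); new bracket [-0.4375, -0.375]

-0.3481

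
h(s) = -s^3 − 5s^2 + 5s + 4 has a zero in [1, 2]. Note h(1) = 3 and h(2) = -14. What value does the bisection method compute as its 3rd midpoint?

1.375

h(1.5) = -3.125 < 0, so the root lies in [1, 1.5]
h(1.25) = 0.484375 > 0, so the root lies in [1.25, 1.5]
h(1.375) = -1.177734 < 0, so the root lies in [1.25, 1.375]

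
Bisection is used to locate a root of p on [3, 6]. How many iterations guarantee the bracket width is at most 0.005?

10

Width after n steps is 3/2^n. Need 2^n ≥ 3/0.005 = 600.
2^9 = 512 < 600 ≤ 2^10 = 1024, so n = 10.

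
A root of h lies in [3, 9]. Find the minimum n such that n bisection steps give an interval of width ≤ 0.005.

11

Width after n steps is 6/2^n. Need 2^n ≥ 6/0.005 = 1200.
2^10 = 1024 < 1200 ≤ 2^11 = 2048, so n = 11.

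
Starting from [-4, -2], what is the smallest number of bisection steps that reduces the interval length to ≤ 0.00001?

18

Width after n steps is 2/2^n. Need 2^n ≥ 2/0.00001 = 200000.
2^17 = 131072 < 200000 ≤ 2^18 = 262144, so n = 18.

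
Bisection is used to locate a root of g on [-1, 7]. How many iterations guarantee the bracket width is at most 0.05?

Width after n steps is 8/2^n. Need 2^n ≥ 8/0.05 = 160.
2^7 = 128 < 160 ≤ 2^8 = 256, so n = 8.

8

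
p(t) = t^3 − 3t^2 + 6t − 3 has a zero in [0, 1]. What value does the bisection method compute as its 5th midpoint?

0.65625

p(0.5) = -0.625 < 0, so the root lies in [0.5, 1]
p(0.75) = 0.234375 > 0, so the root lies in [0.5, 0.75]
p(0.625) = -0.177734 < 0, so the root lies in [0.625, 0.75]
p(0.6875) = 0.032 > 0, so the root lies in [0.625, 0.6875]
p(0.65625) = -0.0719 < 0, so the root lies in [0.65625, 0.6875]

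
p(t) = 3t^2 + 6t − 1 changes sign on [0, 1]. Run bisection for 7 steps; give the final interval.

[0.1484375, 0.15625]

t = 0.5 gives p = 2.75, positive; keep [0, 0.5]
t = 0.25 gives p = 0.6875, positive; keep [0, 0.25]
t = 0.125 gives p = -0.203125, negative; keep [0.125, 0.25]
t = 0.1875 gives p = 0.2305, positive; keep [0.125, 0.1875]
t = 0.15625 gives p = 0.0107, positive; keep [0.125, 0.15625]
t = 0.140625 gives p = -0.0969, negative; keep [0.140625, 0.15625]
t = 0.1484375 gives p = -0.0433, negative; keep [0.1484375, 0.15625]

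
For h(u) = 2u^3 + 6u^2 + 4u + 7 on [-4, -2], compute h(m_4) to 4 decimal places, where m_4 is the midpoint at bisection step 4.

1.6680

m = -3, h(m) = -5 (−); new bracket [-3, -2]
m = -2.5, h(m) = 3.25 (+); new bracket [-3, -2.5]
m = -2.75, h(m) = -0.21875 (−); new bracket [-2.75, -2.5]
m = -2.625, h(m) = 1.668 (+); new bracket [-2.75, -2.625]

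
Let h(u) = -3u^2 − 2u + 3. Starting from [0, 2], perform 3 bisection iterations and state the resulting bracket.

[0.5, 0.75]

u = 1 gives h = -2, negative; keep [0, 1]
u = 0.5 gives h = 1.25, positive; keep [0.5, 1]
u = 0.75 gives h = -0.1875, negative; keep [0.5, 0.75]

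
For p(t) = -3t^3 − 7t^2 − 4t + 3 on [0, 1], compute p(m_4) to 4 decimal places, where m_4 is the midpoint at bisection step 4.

-0.3411

t = 0.5 gives p = -1.125, negative; keep [0, 0.5]
t = 0.25 gives p = 1.515625, positive; keep [0.25, 0.5]
t = 0.375 gives p = 0.357422, positive; keep [0.375, 0.5]
t = 0.4375 gives p = -0.3411, negative; keep [0.375, 0.4375]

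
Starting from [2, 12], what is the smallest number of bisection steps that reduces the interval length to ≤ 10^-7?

Width after n steps is 10/2^n. Need 2^n ≥ 10/10^-7 = 100000000.
2^26 = 67108864 < 100000000 ≤ 2^27 = 134217728, so n = 27.

27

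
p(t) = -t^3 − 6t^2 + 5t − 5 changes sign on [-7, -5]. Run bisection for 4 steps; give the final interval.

t = -6 gives p = -35, negative; keep [-7, -6]
t = -6.5 gives p = -16.375, negative; keep [-7, -6.5]
t = -6.75 gives p = -4.578125, negative; keep [-7, -6.75]
t = -6.875 gives p = 1.9824, positive; keep [-6.875, -6.75]

[-6.875, -6.75]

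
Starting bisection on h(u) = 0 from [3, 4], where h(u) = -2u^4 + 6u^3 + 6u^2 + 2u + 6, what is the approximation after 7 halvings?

h(3.5) = 43.625 > 0, so the root lies in [3.5, 4]
h(3.75) = 18.773438 > 0, so the root lies in [3.75, 4]
h(3.875) = 2.019043 > 0, so the root lies in [3.875, 4]
h(3.9375) = -7.564 < 0, so the root lies in [3.875, 3.9375]
h(3.90625) = -2.6682 < 0, so the root lies in [3.875, 3.90625]
h(3.890625) = -0.2988 < 0, so the root lies in [3.875, 3.890625]
h(3.8828125) = 0.8665 > 0, so the root lies in [3.8828125, 3.890625]

3.8828125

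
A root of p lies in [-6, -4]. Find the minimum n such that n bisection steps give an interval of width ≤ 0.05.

Width after n steps is 2/2^n. Need 2^n ≥ 2/0.05 = 40.
2^5 = 32 < 40 ≤ 2^6 = 64, so n = 6.

6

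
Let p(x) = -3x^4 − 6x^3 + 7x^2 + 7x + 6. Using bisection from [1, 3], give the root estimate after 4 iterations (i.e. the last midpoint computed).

p(2) = -48 < 0, so the root lies in [1, 2]
p(1.5) = -3.1875 < 0, so the root lies in [1, 1.5]
p(1.25) = 6.644531 > 0, so the root lies in [1.25, 1.5]
p(1.375) = 2.5383 > 0, so the root lies in [1.375, 1.5]

1.375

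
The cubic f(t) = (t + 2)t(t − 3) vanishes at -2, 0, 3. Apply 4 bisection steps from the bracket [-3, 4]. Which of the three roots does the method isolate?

midpoint 0.5: f = -3.125 < 0 → [0.5, 4]
midpoint 2.25: f = -7.171875 < 0 → [2.25, 4]
midpoint 3.125: f = 2.001953 > 0 → [2.25, 3.125]
midpoint 2.6875: f = -3.9368 < 0 → [2.6875, 3.125]

3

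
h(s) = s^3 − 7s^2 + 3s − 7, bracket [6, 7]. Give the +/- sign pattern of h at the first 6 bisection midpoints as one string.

-+--+-

s = 6.5 gives h = -8.625, negative; keep [6.5, 7]
s = 6.75 gives h = 1.859375, positive; keep [6.5, 6.75]
s = 6.625 gives h = -3.583984, negative; keep [6.625, 6.75]
s = 6.6875 gives h = -0.9133, negative; keep [6.6875, 6.75]
s = 6.71875 gives h = 0.4602, positive; keep [6.6875, 6.71875]
s = 6.703125 gives h = -0.2298, negative; keep [6.703125, 6.71875]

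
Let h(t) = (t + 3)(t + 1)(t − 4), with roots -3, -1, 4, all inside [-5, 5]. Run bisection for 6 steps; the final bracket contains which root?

4

h(0) = -12 < 0, so the root lies in [0, 5]
h(2.5) = -28.875 < 0, so the root lies in [2.5, 5]
h(3.75) = -8.015625 < 0, so the root lies in [3.75, 5]
h(4.375) = 14.8652 > 0, so the root lies in [3.75, 4.375]
h(4.0625) = 2.2346 > 0, so the root lies in [3.75, 4.0625]
h(3.90625) = -3.1766 < 0, so the root lies in [3.90625, 4.0625]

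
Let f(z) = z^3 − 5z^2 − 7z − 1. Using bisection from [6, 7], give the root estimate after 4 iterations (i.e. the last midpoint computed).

f(6.5) = 16.875 > 0, so the root lies in [6, 6.5]
f(6.25) = 4.078125 > 0, so the root lies in [6, 6.25]
f(6.125) = -1.669922 < 0, so the root lies in [6.125, 6.25]
f(6.1875) = 1.1511 > 0, so the root lies in [6.125, 6.1875]

6.1875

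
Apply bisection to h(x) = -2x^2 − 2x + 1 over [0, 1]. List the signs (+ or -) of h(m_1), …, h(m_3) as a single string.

midpoint 0.5: h = -0.5 < 0 → [0, 0.5]
midpoint 0.25: h = 0.375 > 0 → [0.25, 0.5]
midpoint 0.375: h = -0.03125 < 0 → [0.25, 0.375]

-+-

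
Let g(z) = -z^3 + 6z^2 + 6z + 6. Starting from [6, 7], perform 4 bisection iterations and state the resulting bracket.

[6.9375, 7]

midpoint 6.5: g = 23.875 > 0 → [6.5, 7]
midpoint 6.75: g = 12.328125 > 0 → [6.75, 7]
midpoint 6.875: g = 5.892578 > 0 → [6.875, 7]
midpoint 6.9375: g = 2.5042 > 0 → [6.9375, 7]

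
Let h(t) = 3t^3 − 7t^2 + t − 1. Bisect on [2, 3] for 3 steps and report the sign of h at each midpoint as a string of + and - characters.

midpoint 2.5: h = 4.625 > 0 → [2, 2.5]
midpoint 2.25: h = -0.015625 < 0 → [2.25, 2.5]
midpoint 2.375: h = 2.080078 > 0 → [2.25, 2.375]

+-+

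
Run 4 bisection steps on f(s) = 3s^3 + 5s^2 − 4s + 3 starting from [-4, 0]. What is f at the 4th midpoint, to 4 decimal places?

3.1406

f(-2) = 7 > 0, so the root lies in [-4, -2]
f(-3) = -21 < 0, so the root lies in [-3, -2]
f(-2.5) = -2.625 < 0, so the root lies in [-2.5, -2]
f(-2.25) = 3.1406 > 0, so the root lies in [-2.5, -2.25]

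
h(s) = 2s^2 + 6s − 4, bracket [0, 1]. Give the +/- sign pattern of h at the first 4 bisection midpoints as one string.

-+++

s = 0.5 gives h = -0.5, negative; keep [0.5, 1]
s = 0.75 gives h = 1.625, positive; keep [0.5, 0.75]
s = 0.625 gives h = 0.53125, positive; keep [0.5, 0.625]
s = 0.5625 gives h = 0.0078, positive; keep [0.5, 0.5625]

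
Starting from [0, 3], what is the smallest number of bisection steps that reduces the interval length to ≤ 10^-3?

12

Width after n steps is 3/2^n. Need 2^n ≥ 3/10^-3 = 3000.
2^11 = 2048 < 3000 ≤ 2^12 = 4096, so n = 12.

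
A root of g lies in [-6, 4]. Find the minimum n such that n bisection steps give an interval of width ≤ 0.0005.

15

Width after n steps is 10/2^n. Need 2^n ≥ 10/0.0005 = 20000.
2^14 = 16384 < 20000 ≤ 2^15 = 32768, so n = 15.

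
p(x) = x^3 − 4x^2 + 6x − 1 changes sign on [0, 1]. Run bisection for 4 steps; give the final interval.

m = 0.5, p(m) = 1.125 (+); new bracket [0, 0.5]
m = 0.25, p(m) = 0.265625 (+); new bracket [0, 0.25]
m = 0.125, p(m) = -0.310547 (−); new bracket [0.125, 0.25]
m = 0.1875, p(m) = -0.009 (−); new bracket [0.1875, 0.25]

[0.1875, 0.25]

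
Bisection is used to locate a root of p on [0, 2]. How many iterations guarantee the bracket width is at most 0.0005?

12

Width after n steps is 2/2^n. Need 2^n ≥ 2/0.0005 = 4000.
2^11 = 2048 < 4000 ≤ 2^12 = 4096, so n = 12.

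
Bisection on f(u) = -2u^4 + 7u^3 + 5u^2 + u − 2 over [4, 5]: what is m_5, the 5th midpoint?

f(4.5) = -78.5 < 0, so the root lies in [4, 4.5]
f(4.25) = -22.585938 < 0, so the root lies in [4, 4.25]
f(4.125) = -0.533691 < 0, so the root lies in [4, 4.125]
f(4.0625) = 9.154 > 0, so the root lies in [4.0625, 4.125]
f(4.09375) = 4.4177 > 0, so the root lies in [4.09375, 4.125]

4.09375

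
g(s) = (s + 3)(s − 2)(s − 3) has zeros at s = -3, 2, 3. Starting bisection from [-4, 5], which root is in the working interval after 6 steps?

s = 0.5 gives g = 13.125, positive; keep [-4, 0.5]
s = -1.75 gives g = 22.265625, positive; keep [-4, -1.75]
s = -2.875 gives g = 3.580078, positive; keep [-4, -2.875]
s = -3.4375 gives g = -15.3142, negative; keep [-3.4375, -2.875]
s = -3.15625 gives g = -4.9599, negative; keep [-3.15625, -2.875]
s = -3.015625 gives g = -0.4714, negative; keep [-3.015625, -2.875]

-3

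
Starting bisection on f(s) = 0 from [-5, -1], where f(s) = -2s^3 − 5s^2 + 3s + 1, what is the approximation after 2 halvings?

midpoint -3: f = 1 > 0 → [-3, -1]
midpoint -2: f = -9 < 0 → [-3, -2]

-2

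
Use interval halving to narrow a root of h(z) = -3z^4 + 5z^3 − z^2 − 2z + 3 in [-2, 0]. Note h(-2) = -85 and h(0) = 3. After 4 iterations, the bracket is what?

[-0.875, -0.75]

z = -1 gives h = -4, negative; keep [-1, 0]
z = -0.5 gives h = 2.9375, positive; keep [-1, -0.5]
z = -0.75 gives h = 0.878906, positive; keep [-1, -0.75]
z = -0.875 gives h = -1.1238, negative; keep [-0.875, -0.75]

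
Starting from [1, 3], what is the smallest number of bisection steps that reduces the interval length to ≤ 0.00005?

Width after n steps is 2/2^n. Need 2^n ≥ 2/0.00005 = 40000.
2^15 = 32768 < 40000 ≤ 2^16 = 65536, so n = 16.

16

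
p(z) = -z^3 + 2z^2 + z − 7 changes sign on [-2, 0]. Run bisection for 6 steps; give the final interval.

[-1.5625, -1.53125]

p(-1) = -5 < 0, so the root lies in [-2, -1]
p(-1.5) = -0.625 < 0, so the root lies in [-2, -1.5]
p(-1.75) = 2.734375 > 0, so the root lies in [-1.75, -1.5]
p(-1.625) = 0.9473 > 0, so the root lies in [-1.625, -1.5]
p(-1.5625) = 0.135 > 0, so the root lies in [-1.5625, -1.5]
p(-1.53125) = -0.2514 < 0, so the root lies in [-1.5625, -1.53125]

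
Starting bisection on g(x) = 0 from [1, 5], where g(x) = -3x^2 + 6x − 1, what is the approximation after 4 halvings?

1.75

g(3) = -10 < 0, so the root lies in [1, 3]
g(2) = -1 < 0, so the root lies in [1, 2]
g(1.5) = 1.25 > 0, so the root lies in [1.5, 2]
g(1.75) = 0.3125 > 0, so the root lies in [1.75, 2]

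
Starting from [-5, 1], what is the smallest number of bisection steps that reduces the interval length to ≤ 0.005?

Width after n steps is 6/2^n. Need 2^n ≥ 6/0.005 = 1200.
2^10 = 1024 < 1200 ≤ 2^11 = 2048, so n = 11.

11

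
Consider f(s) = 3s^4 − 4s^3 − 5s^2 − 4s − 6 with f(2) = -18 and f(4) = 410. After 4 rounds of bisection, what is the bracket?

f(3) = 72 > 0, so the root lies in [2, 3]
f(2.5) = 7.4375 > 0, so the root lies in [2, 2.5]
f(2.25) = -8.988281 < 0, so the root lies in [2.25, 2.5]
f(2.375) = -1.8391 < 0, so the root lies in [2.375, 2.5]

[2.375, 2.5]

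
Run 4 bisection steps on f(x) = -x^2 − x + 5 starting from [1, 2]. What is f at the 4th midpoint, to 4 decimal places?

-0.0977

midpoint 1.5: f = 1.25 > 0 → [1.5, 2]
midpoint 1.75: f = 0.1875 > 0 → [1.75, 2]
midpoint 1.875: f = -0.390625 < 0 → [1.75, 1.875]
midpoint 1.8125: f = -0.0977 < 0 → [1.75, 1.8125]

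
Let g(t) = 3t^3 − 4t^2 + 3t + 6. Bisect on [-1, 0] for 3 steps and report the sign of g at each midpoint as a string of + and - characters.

++-

g(-0.5) = 3.125 > 0, so the root lies in [-1, -0.5]
g(-0.75) = 0.234375 > 0, so the root lies in [-1, -0.75]
g(-0.875) = -1.697266 < 0, so the root lies in [-0.875, -0.75]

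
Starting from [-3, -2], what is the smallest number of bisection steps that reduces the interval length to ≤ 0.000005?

Width after n steps is 1/2^n. Need 2^n ≥ 1/0.000005 = 200000.
2^17 = 131072 < 200000 ≤ 2^18 = 262144, so n = 18.

18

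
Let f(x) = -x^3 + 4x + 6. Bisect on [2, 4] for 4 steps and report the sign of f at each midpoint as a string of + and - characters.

f(3) = -9 < 0, so the root lies in [2, 3]
f(2.5) = 0.375 > 0, so the root lies in [2.5, 3]
f(2.75) = -3.796875 < 0, so the root lies in [2.5, 2.75]
f(2.625) = -1.5879 < 0, so the root lies in [2.5, 2.625]

-+--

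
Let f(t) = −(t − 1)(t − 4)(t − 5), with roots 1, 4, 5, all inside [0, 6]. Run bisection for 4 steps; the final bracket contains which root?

1

t = 3 gives f = -4, negative; keep [0, 3]
t = 1.5 gives f = -4.375, negative; keep [0, 1.5]
t = 0.75 gives f = 3.453125, positive; keep [0.75, 1.5]
t = 1.125 gives f = -1.3926, negative; keep [0.75, 1.125]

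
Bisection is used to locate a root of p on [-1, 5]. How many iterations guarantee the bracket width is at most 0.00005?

17

Width after n steps is 6/2^n. Need 2^n ≥ 6/0.00005 = 120000.
2^16 = 65536 < 120000 ≤ 2^17 = 131072, so n = 17.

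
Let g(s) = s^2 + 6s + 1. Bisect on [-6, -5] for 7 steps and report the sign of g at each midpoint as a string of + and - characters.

--+-+-+

midpoint -5.5: g = -1.75 < 0 → [-6, -5.5]
midpoint -5.75: g = -0.4375 < 0 → [-6, -5.75]
midpoint -5.875: g = 0.265625 > 0 → [-5.875, -5.75]
midpoint -5.8125: g = -0.0898 < 0 → [-5.875, -5.8125]
midpoint -5.84375: g = 0.0869 > 0 → [-5.84375, -5.8125]
midpoint -5.828125: g = -0.0017 < 0 → [-5.84375, -5.828125]
midpoint -5.8359375: g = 0.0425 > 0 → [-5.8359375, -5.828125]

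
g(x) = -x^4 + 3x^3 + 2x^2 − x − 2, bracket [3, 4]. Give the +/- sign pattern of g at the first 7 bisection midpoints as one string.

-+++--+

m = 3.5, g(m) = -2.4375 (−); new bracket [3, 3.5]
m = 3.25, g(m) = 7.292969 (+); new bracket [3.25, 3.5]
m = 3.375, g(m) = 2.98999 (+); new bracket [3.375, 3.5]
m = 3.4375, g(m) = 0.4245 (+); new bracket [3.4375, 3.5]
m = 3.46875, g(m) = -0.9684 (−); new bracket [3.4375, 3.46875]
m = 3.453125, g(m) = -0.2625 (−); new bracket [3.4375, 3.453125]
m = 3.4453125, g(m) = 0.0833 (+); new bracket [3.4453125, 3.453125]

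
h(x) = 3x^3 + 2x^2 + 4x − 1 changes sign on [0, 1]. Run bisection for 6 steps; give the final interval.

m = 0.5, h(m) = 1.875 (+); new bracket [0, 0.5]
m = 0.25, h(m) = 0.171875 (+); new bracket [0, 0.25]
m = 0.125, h(m) = -0.462891 (−); new bracket [0.125, 0.25]
m = 0.1875, h(m) = -0.1599 (−); new bracket [0.1875, 0.25]
m = 0.21875, h(m) = 0.0021 (+); new bracket [0.1875, 0.21875]
m = 0.203125, h(m) = -0.0798 (−); new bracket [0.203125, 0.21875]

[0.203125, 0.21875]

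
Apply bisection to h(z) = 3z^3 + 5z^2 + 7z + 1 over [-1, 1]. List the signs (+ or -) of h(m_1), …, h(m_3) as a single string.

+--

midpoint 0: h = 1 > 0 → [-1, 0]
midpoint -0.5: h = -1.625 < 0 → [-0.5, 0]
midpoint -0.25: h = -0.484375 < 0 → [-0.25, 0]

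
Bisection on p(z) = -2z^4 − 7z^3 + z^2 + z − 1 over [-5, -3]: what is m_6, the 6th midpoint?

z = -4 gives p = -53, negative; keep [-4, -3]
z = -3.5 gives p = 7.75, positive; keep [-4, -3.5]
z = -3.75 gives p = -17.054688, negative; keep [-3.75, -3.5]
z = -3.625 gives p = -3.3931, negative; keep [-3.625, -3.5]
z = -3.5625 gives p = 2.4773, positive; keep [-3.625, -3.5625]
z = -3.59375 gives p = -0.3812, negative; keep [-3.59375, -3.5625]

-3.59375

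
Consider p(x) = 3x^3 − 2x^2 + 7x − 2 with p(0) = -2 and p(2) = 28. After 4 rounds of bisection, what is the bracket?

p(1) = 6 > 0, so the root lies in [0, 1]
p(0.5) = 1.375 > 0, so the root lies in [0, 0.5]
p(0.25) = -0.328125 < 0, so the root lies in [0.25, 0.5]
p(0.375) = 0.502 > 0, so the root lies in [0.25, 0.375]

[0.25, 0.375]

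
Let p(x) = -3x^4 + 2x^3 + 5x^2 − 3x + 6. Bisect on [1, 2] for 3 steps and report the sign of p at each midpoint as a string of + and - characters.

+-+

m = 1.5, p(m) = 4.3125 (+); new bracket [1.5, 2]
m = 1.75, p(m) = -1.355469 (−); new bracket [1.5, 1.75]
m = 1.625, p(m) = 1.991455 (+); new bracket [1.625, 1.75]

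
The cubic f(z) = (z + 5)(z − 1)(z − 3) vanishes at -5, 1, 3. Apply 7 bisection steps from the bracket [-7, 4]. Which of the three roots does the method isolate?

f(-1.5) = 39.375 > 0, so the root lies in [-7, -1.5]
f(-4.25) = 28.546875 > 0, so the root lies in [-7, -4.25]
f(-5.625) = -35.712891 < 0, so the root lies in [-5.625, -4.25]
f(-4.9375) = 2.9456 > 0, so the root lies in [-5.625, -4.9375]
f(-5.28125) = -14.6297 < 0, so the root lies in [-5.28125, -4.9375]
f(-5.109375) = -5.4188 < 0, so the root lies in [-5.109375, -4.9375]
f(-5.0234375) = -1.1327 < 0, so the root lies in [-5.0234375, -4.9375]

-5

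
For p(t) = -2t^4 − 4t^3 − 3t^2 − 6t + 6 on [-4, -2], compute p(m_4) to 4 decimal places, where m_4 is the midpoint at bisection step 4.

2.8042

t = -3 gives p = -57, negative; keep [-3, -2]
t = -2.5 gives p = -13.375, negative; keep [-2.5, -2]
t = -2.25 gives p = -1.382812, negative; keep [-2.25, -2]
t = -2.125 gives p = 2.8042, positive; keep [-2.25, -2.125]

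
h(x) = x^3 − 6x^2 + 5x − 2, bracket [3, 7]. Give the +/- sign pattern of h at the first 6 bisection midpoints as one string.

-++++-

h(5) = -2 < 0, so the root lies in [5, 7]
h(6) = 28 > 0, so the root lies in [5, 6]
h(5.5) = 10.375 > 0, so the root lies in [5, 5.5]
h(5.25) = 3.5781 > 0, so the root lies in [5, 5.25]
h(5.125) = 0.6426 > 0, so the root lies in [5, 5.125]
h(5.0625) = -0.7146 < 0, so the root lies in [5.0625, 5.125]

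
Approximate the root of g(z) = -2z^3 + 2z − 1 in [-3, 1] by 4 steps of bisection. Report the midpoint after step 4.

z = -1 gives g = -1, negative; keep [-3, -1]
z = -2 gives g = 11, positive; keep [-2, -1]
z = -1.5 gives g = 2.75, positive; keep [-1.5, -1]
z = -1.25 gives g = 0.4062, positive; keep [-1.25, -1]

-1.25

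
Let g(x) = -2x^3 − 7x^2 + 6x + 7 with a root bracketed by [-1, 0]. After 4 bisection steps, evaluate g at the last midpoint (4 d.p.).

0.2163

x = -0.5 gives g = 2.5, positive; keep [-1, -0.5]
x = -0.75 gives g = -0.59375, negative; keep [-0.75, -0.5]
x = -0.625 gives g = 1.003906, positive; keep [-0.75, -0.625]
x = -0.6875 gives g = 0.2163, positive; keep [-0.75, -0.6875]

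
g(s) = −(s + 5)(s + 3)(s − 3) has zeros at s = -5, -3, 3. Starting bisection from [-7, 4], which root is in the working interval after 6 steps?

3

s = -1.5 gives g = 23.625, positive; keep [-1.5, 4]
s = 1.25 gives g = 46.484375, positive; keep [1.25, 4]
s = 2.625 gives g = 16.083984, positive; keep [2.625, 4]
s = 3.3125 gives g = -16.3977, negative; keep [2.625, 3.3125]
s = 2.96875 gives g = 1.4864, positive; keep [2.96875, 3.3125]
s = 3.140625 gives g = -7.0296, negative; keep [2.96875, 3.140625]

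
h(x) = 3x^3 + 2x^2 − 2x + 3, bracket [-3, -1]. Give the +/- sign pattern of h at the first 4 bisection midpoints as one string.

m = -2, h(m) = -9 (−); new bracket [-2, -1]
m = -1.5, h(m) = 0.375 (+); new bracket [-2, -1.5]
m = -1.75, h(m) = -3.453125 (−); new bracket [-1.75, -1.5]
m = -1.625, h(m) = -1.3418 (−); new bracket [-1.625, -1.5]

-+--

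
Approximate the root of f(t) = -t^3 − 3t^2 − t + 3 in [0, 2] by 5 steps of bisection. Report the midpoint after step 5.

t = 1 gives f = -2, negative; keep [0, 1]
t = 0.5 gives f = 1.625, positive; keep [0.5, 1]
t = 0.75 gives f = 0.140625, positive; keep [0.75, 1]
t = 0.875 gives f = -0.8418, negative; keep [0.75, 0.875]
t = 0.8125 gives f = -0.3293, negative; keep [0.75, 0.8125]

0.8125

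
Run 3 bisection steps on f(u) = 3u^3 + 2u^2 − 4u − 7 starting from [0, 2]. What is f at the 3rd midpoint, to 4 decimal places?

m = 1, f(m) = -6 (−); new bracket [1, 2]
m = 1.5, f(m) = 1.625 (+); new bracket [1, 1.5]
m = 1.25, f(m) = -3.015625 (−); new bracket [1.25, 1.5]

-3.0156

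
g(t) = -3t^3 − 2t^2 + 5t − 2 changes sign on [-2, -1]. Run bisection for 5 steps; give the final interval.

g(-1.5) = -3.875 < 0, so the root lies in [-2, -1.5]
g(-1.75) = -0.796875 < 0, so the root lies in [-2, -1.75]
g(-1.875) = 1.369141 > 0, so the root lies in [-1.875, -1.75]
g(-1.8125) = 0.2302 > 0, so the root lies in [-1.8125, -1.75]
g(-1.78125) = -0.297 < 0, so the root lies in [-1.8125, -1.78125]

[-1.8125, -1.78125]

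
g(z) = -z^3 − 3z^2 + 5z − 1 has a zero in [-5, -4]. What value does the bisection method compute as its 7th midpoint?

z = -4.5 gives g = 6.875, positive; keep [-4.5, -4]
z = -4.25 gives g = 0.328125, positive; keep [-4.25, -4]
z = -4.125 gives g = -2.482422, negative; keep [-4.25, -4.125]
z = -4.1875 gives g = -1.1145, negative; keep [-4.25, -4.1875]
z = -4.21875 gives g = -0.4026, negative; keep [-4.25, -4.21875]
z = -4.234375 gives g = -0.0396, negative; keep [-4.25, -4.234375]
z = -4.2421875 gives g = 0.1437, positive; keep [-4.2421875, -4.234375]

-4.2421875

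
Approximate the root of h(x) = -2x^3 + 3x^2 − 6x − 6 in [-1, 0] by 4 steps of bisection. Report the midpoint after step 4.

-0.6875

h(-0.5) = -2 < 0, so the root lies in [-1, -0.5]
h(-0.75) = 1.03125 > 0, so the root lies in [-0.75, -0.5]
h(-0.625) = -0.589844 < 0, so the root lies in [-0.75, -0.625]
h(-0.6875) = 0.1929 > 0, so the root lies in [-0.6875, -0.625]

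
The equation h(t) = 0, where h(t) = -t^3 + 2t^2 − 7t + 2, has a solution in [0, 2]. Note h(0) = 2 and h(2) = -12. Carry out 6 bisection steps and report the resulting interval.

[0.28125, 0.3125]

midpoint 1: h = -4 < 0 → [0, 1]
midpoint 0.5: h = -1.125 < 0 → [0, 0.5]
midpoint 0.25: h = 0.359375 > 0 → [0.25, 0.5]
midpoint 0.375: h = -0.3965 < 0 → [0.25, 0.375]
midpoint 0.3125: h = -0.0227 < 0 → [0.25, 0.3125]
midpoint 0.28125: h = 0.1672 > 0 → [0.28125, 0.3125]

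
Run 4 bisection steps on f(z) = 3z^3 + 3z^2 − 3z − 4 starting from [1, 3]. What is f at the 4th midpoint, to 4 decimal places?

z = 2 gives f = 26, positive; keep [1, 2]
z = 1.5 gives f = 8.375, positive; keep [1, 1.5]
z = 1.25 gives f = 2.796875, positive; keep [1, 1.25]
z = 1.125 gives f = 0.6934, positive; keep [1, 1.125]

0.6934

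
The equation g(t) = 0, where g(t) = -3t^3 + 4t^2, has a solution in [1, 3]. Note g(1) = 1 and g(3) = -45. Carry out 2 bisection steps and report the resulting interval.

m = 2, g(m) = -8 (−); new bracket [1, 2]
m = 1.5, g(m) = -1.125 (−); new bracket [1, 1.5]

[1, 1.5]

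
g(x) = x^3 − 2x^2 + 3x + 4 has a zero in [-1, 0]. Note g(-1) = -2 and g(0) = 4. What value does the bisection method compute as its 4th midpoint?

-0.8125

midpoint -0.5: g = 1.875 > 0 → [-1, -0.5]
midpoint -0.75: g = 0.203125 > 0 → [-1, -0.75]
midpoint -0.875: g = -0.826172 < 0 → [-0.875, -0.75]
midpoint -0.8125: g = -0.2942 < 0 → [-0.8125, -0.75]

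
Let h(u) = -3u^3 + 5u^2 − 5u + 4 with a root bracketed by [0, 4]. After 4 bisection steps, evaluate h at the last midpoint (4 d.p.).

-0.2969

midpoint 2: h = -10 < 0 → [0, 2]
midpoint 1: h = 1 > 0 → [1, 2]
midpoint 1.5: h = -2.375 < 0 → [1, 1.5]
midpoint 1.25: h = -0.2969 < 0 → [1, 1.25]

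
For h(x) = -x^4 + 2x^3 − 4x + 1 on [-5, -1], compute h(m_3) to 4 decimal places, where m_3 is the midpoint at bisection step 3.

-4.8125

h(-3) = -122 < 0, so the root lies in [-3, -1]
h(-2) = -23 < 0, so the root lies in [-2, -1]
h(-1.5) = -4.8125 < 0, so the root lies in [-1.5, -1]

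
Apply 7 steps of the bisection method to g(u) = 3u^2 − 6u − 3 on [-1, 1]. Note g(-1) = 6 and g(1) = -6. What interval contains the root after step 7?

[-0.421875, -0.40625]

m = 0, g(m) = -3 (−); new bracket [-1, 0]
m = -0.5, g(m) = 0.75 (+); new bracket [-0.5, 0]
m = -0.25, g(m) = -1.3125 (−); new bracket [-0.5, -0.25]
m = -0.375, g(m) = -0.3281 (−); new bracket [-0.5, -0.375]
m = -0.4375, g(m) = 0.1992 (+); new bracket [-0.4375, -0.375]
m = -0.40625, g(m) = -0.0674 (−); new bracket [-0.4375, -0.40625]
m = -0.421875, g(m) = 0.0652 (+); new bracket [-0.421875, -0.40625]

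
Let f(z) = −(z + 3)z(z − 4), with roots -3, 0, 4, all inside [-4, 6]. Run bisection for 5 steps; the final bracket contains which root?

4

midpoint 1: f = 12 > 0 → [1, 6]
midpoint 3.5: f = 11.375 > 0 → [3.5, 6]
midpoint 4.75: f = -27.609375 < 0 → [3.5, 4.75]
midpoint 4.125: f = -3.6738 < 0 → [3.5, 4.125]
midpoint 3.8125: f = 4.8699 > 0 → [3.8125, 4.125]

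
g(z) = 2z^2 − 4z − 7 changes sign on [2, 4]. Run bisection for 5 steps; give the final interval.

[3.0625, 3.125]

m = 3, g(m) = -1 (−); new bracket [3, 4]
m = 3.5, g(m) = 3.5 (+); new bracket [3, 3.5]
m = 3.25, g(m) = 1.125 (+); new bracket [3, 3.25]
m = 3.125, g(m) = 0.0312 (+); new bracket [3, 3.125]
m = 3.0625, g(m) = -0.4922 (−); new bracket [3.0625, 3.125]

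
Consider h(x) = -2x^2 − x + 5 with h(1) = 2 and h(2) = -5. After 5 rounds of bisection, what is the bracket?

h(1.5) = -1 < 0, so the root lies in [1, 1.5]
h(1.25) = 0.625 > 0, so the root lies in [1.25, 1.5]
h(1.375) = -0.15625 < 0, so the root lies in [1.25, 1.375]
h(1.3125) = 0.2422 > 0, so the root lies in [1.3125, 1.375]
h(1.34375) = 0.0449 > 0, so the root lies in [1.34375, 1.375]

[1.34375, 1.375]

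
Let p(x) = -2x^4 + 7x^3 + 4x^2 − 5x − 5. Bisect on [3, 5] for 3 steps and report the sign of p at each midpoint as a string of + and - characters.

x = 4 gives p = -25, negative; keep [3, 4]
x = 3.5 gives p = 26.5, positive; keep [3.5, 4]
x = 3.75 gives p = 6.132812, positive; keep [3.75, 4]

-++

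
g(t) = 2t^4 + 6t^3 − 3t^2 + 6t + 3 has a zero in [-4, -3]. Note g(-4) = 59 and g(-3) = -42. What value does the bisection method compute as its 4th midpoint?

-3.5625

midpoint -3.5: g = -11.875 < 0 → [-4, -3.5]
midpoint -3.75: g = 17.414062 > 0 → [-3.75, -3.5]
midpoint -3.625: g = 1.371582 > 0 → [-3.625, -3.5]
midpoint -3.5625: g = -5.5844 < 0 → [-3.625, -3.5625]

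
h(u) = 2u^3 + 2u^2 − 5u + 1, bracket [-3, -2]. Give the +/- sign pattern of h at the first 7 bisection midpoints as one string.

midpoint -2.5: h = -5.25 < 0 → [-2.5, -2]
midpoint -2.25: h = -0.40625 < 0 → [-2.25, -2]
midpoint -2.125: h = 1.464844 > 0 → [-2.25, -2.125]
midpoint -2.1875: h = 0.5728 > 0 → [-2.25, -2.1875]
midpoint -2.21875: h = 0.0943 > 0 → [-2.25, -2.21875]
midpoint -2.234375: h = -0.1532 < 0 → [-2.234375, -2.21875]
midpoint -2.2265625: h = -0.0288 < 0 → [-2.2265625, -2.21875]

--+++--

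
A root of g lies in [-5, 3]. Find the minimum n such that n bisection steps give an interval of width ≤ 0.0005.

Width after n steps is 8/2^n. Need 2^n ≥ 8/0.0005 = 16000.
2^13 = 8192 < 16000 ≤ 2^14 = 16384, so n = 14.

14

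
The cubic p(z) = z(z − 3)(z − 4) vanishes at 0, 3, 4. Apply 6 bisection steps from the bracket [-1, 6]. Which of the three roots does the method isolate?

z = 2.5 gives p = 1.875, positive; keep [-1, 2.5]
z = 0.75 gives p = 5.484375, positive; keep [-1, 0.75]
z = -0.125 gives p = -1.611328, negative; keep [-0.125, 0.75]
z = 0.3125 gives p = 3.0969, positive; keep [-0.125, 0.3125]
z = 0.09375 gives p = 1.0643, positive; keep [-0.125, 0.09375]
z = -0.015625 gives p = -0.1892, negative; keep [-0.015625, 0.09375]

0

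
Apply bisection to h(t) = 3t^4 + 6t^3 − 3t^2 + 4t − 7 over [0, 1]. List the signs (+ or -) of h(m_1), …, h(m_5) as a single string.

t = 0.5 gives h = -4.8125, negative; keep [0.5, 1]
t = 0.75 gives h = -2.207031, negative; keep [0.75, 1]
t = 0.875 gives h = -0.018799, negative; keep [0.875, 1]
t = 0.9375 gives h = 1.3746, positive; keep [0.875, 0.9375]
t = 0.90625 gives h = 0.6504, positive; keep [0.875, 0.90625]

---++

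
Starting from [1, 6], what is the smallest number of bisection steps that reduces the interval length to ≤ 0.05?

Width after n steps is 5/2^n. Need 2^n ≥ 5/0.05 = 100.
2^6 = 64 < 100 ≤ 2^7 = 128, so n = 7.

7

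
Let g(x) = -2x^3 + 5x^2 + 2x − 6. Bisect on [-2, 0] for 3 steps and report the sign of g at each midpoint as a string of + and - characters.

-++

x = -1 gives g = -1, negative; keep [-2, -1]
x = -1.5 gives g = 9, positive; keep [-1.5, -1]
x = -1.25 gives g = 3.21875, positive; keep [-1.25, -1]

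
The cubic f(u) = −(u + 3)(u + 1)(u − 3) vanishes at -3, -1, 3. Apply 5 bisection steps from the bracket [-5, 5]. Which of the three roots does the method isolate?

3

f(0) = 9 > 0, so the root lies in [0, 5]
f(2.5) = 9.625 > 0, so the root lies in [2.5, 5]
f(3.75) = -24.046875 < 0, so the root lies in [2.5, 3.75]
f(3.125) = -3.1582 < 0, so the root lies in [2.5, 3.125]
f(2.8125) = 4.155 > 0, so the root lies in [2.8125, 3.125]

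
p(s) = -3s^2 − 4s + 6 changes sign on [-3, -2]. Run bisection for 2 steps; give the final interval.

[-2.25, -2]

midpoint -2.5: p = -2.75 < 0 → [-2.5, -2]
midpoint -2.25: p = -0.1875 < 0 → [-2.25, -2]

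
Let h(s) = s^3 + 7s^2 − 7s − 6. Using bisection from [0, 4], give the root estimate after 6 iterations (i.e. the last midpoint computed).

1.3125

midpoint 2: h = 16 > 0 → [0, 2]
midpoint 1: h = -5 < 0 → [1, 2]
midpoint 1.5: h = 2.625 > 0 → [1, 1.5]
midpoint 1.25: h = -1.8594 < 0 → [1.25, 1.5]
midpoint 1.375: h = 0.209 > 0 → [1.25, 1.375]
midpoint 1.3125: h = -0.8679 < 0 → [1.3125, 1.375]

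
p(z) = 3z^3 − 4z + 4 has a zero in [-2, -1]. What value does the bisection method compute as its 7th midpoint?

-1.4921875

midpoint -1.5: p = -0.125 < 0 → [-1.5, -1]
midpoint -1.25: p = 3.140625 > 0 → [-1.5, -1.25]
midpoint -1.375: p = 1.701172 > 0 → [-1.5, -1.375]
midpoint -1.4375: p = 0.8386 > 0 → [-1.5, -1.4375]
midpoint -1.46875: p = 0.3697 > 0 → [-1.5, -1.46875]
midpoint -1.484375: p = 0.1256 > 0 → [-1.5, -1.484375]
midpoint -1.4921875: p = 0.0011 > 0 → [-1.5, -1.4921875]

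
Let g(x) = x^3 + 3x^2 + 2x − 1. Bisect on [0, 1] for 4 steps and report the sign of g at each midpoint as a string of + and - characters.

+-+-

m = 0.5, g(m) = 0.875 (+); new bracket [0, 0.5]
m = 0.25, g(m) = -0.296875 (−); new bracket [0.25, 0.5]
m = 0.375, g(m) = 0.224609 (+); new bracket [0.25, 0.375]
m = 0.3125, g(m) = -0.0515 (−); new bracket [0.3125, 0.375]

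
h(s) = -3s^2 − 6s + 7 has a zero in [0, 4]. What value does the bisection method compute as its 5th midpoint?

0.875

midpoint 2: h = -17 < 0 → [0, 2]
midpoint 1: h = -2 < 0 → [0, 1]
midpoint 0.5: h = 3.25 > 0 → [0.5, 1]
midpoint 0.75: h = 0.8125 > 0 → [0.75, 1]
midpoint 0.875: h = -0.5469 < 0 → [0.75, 0.875]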